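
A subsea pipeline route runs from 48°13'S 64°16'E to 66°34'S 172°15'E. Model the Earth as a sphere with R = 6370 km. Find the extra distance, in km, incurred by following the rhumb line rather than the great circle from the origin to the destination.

Great circle: cos σ = sin φ₁ sin φ₂ + cos φ₁ cos φ₂ cos Δλ,  σ = 0.9243 rad → d_gc = 5888.1 km
Rhumb line: Δψ = -0.6100, q = Δφ/Δψ = 0.5250, d_rh = R√(Δφ²+q²Δλ²) = 6625.0 km
Excess = 6625.0 − 5888.1 = 736.9 ≈ 737 km

737 km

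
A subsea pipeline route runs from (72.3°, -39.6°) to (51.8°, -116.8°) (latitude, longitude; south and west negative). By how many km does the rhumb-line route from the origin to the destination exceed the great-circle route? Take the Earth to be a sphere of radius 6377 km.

Great circle: cos σ = sin φ₁ sin φ₂ + cos φ₁ cos φ₂ cos Δλ,  σ = 0.6595 rad → d_gc = 4205.510 km
Rhumb line: Δψ = -0.7993, q = Δφ/Δψ = 0.4476, d_rh = R√(Δφ²+q²Δλ²) = 4472.014 km
Excess = 4472.014 − 4205.510 = 266.504 ≈ 267 km

267 km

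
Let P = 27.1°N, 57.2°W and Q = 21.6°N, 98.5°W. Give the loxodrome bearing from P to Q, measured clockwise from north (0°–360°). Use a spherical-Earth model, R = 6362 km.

Δψ = ln[tan(π/4+φ₂/2)/tan(π/4+φ₁/2)] = -0.1054
Δλ = -0.7208 rad (taken the short way round)
course = atan2(Δλ, Δψ) = 261.68°

261.7°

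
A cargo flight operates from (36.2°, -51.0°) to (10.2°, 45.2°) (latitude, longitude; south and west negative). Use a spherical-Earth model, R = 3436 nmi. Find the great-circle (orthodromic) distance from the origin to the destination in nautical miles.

5333 nmi

Haversine: a = sin²(Δφ/2)+cos φ₁ cos φ₂ sin²(Δλ/2) = 0.49059;  σ = 2·atan2(√a,√(1−a))
σ = 88.922° → d = Rσ = 3436·1.55198 = 5333 nmi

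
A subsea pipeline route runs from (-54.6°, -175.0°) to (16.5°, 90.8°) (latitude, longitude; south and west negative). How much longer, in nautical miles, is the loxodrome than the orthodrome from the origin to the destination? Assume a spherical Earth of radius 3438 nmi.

142 nmi

Great circle: cos σ = sin φ₁ sin φ₂ + cos φ₁ cos φ₂ cos Δλ,  σ = 1.8465 rad → d_gc = 6348.1 nmi
Rhumb line: Δψ = +1.4342, q = Δφ/Δψ = 0.8653, d_rh = R√(Δφ²+q²Δλ²) = 6490.1 nmi
Excess = 6490.1 − 6348.1 = 142.0 ≈ 142 nmi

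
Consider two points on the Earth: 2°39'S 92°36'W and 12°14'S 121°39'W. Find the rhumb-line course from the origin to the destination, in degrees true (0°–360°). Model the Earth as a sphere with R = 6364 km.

251.6°

Meridional parts: M(φ₁)=-0.0463, M(φ₂)=-0.2152 → ΔM = -0.1689;  Δλ = -0.5070 rad
tan C = Δλ / ΔM = +3.0021 → C = 251.58°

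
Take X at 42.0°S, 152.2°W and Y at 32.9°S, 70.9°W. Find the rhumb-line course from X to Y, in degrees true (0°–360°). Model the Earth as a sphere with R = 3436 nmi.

82.0°

Meridional parts: M(φ₁)=-0.8092, M(φ₂)=-0.6086 → ΔM = +0.2005;  Δλ = +1.4190 rad
tan C = Δλ / ΔM = +7.0764 → C = 81.96°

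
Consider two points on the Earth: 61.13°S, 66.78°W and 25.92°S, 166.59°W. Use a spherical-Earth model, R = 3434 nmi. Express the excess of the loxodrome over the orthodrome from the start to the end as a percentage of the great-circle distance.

7.6%

Great circle: σ = 1.2569 rad → d_gc = Rσ = 4316.1 nmi
Rhumb: Δφ = +0.6145, Δλ = -1.7420, Δψ = +0.8884, q = Δφ/Δψ = 0.6917 → d_rh = R√(Δφ²+q²Δλ²) = 4644.9 nmi
Excess = (4644.9 − 4316.1) / 4316.1 = 328.8 / 4316.1 = 7.62% ≈ 7.6%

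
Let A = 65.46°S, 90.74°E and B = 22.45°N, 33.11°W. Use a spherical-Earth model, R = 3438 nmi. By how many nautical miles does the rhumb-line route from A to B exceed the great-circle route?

Great circle: cos σ = sin φ₁ sin φ₂ + cos φ₁ cos φ₂ cos Δλ,  σ = 2.1666 rad → d_gc = 7448.9 nmi
Rhumb line: Δψ = +1.9279, q = Δφ/Δψ = 0.7959, d_rh = R√(Δφ²+q²Δλ²) = 7925.1 nmi
Excess = 7925.1 − 7448.9 = 476.2 ≈ 476 nmi

476 nmi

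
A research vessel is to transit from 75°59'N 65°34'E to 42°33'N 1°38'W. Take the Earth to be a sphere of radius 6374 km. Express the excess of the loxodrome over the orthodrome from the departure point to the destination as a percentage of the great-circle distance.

4.4%

Great circle: σ = 0.7594 rad → d_gc = Rσ = 4840.5 km
Rhumb: Δφ = -0.5835, Δλ = -1.1729, Δψ = -1.2740, q = Δφ/Δψ = 0.4580 → d_rh = R√(Δφ²+q²Δλ²) = 5055.5 km
Excess = (5055.5 − 4840.5) / 4840.5 = 215.0 / 4840.5 = 4.44% ≈ 4.4%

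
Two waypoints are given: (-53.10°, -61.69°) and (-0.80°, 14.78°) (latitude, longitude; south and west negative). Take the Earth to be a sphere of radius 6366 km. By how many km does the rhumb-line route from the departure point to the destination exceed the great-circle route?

188 km

Great circle: cos σ = sin φ₁ sin φ₂ + cos φ₁ cos φ₂ cos Δλ,  σ = 1.4186 rad → d_gc = 9030.7 km
Rhumb line: Δψ = +1.0838, q = Δφ/Δψ = 0.8422, d_rh = R√(Δφ²+q²Δλ²) = 9218.3 km
Excess = 9218.3 − 9030.7 = 187.6 ≈ 188 km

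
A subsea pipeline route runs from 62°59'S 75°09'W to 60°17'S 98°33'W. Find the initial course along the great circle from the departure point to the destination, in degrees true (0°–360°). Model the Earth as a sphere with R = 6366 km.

273.1°

θ = atan2( sin Δλ·cos φ₂ ,  cos φ₁ sin φ₂ − sin φ₁ cos φ₂ cos Δλ )
  = atan2(-0.1969, +0.0108) = 273.14°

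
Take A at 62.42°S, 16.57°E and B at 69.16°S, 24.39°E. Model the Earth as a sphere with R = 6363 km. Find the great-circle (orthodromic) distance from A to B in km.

Haversine: a = sin²(Δφ/2)+cos φ₁ cos φ₂ sin²(Δλ/2) = 0.00422;  σ = 2·atan2(√a,√(1−a))
σ = 7.451° → d = Rσ = 6363·0.13004 = 827 km

827 km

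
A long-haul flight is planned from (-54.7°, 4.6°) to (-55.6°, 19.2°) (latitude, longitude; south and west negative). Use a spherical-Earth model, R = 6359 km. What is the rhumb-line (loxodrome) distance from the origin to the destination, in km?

931 km

Δψ = ln[tan(π/4+φ₂/2)/tan(π/4+φ₁/2)] = -0.0275;  Δφ = -0.0157 rad,  Δλ = +0.2548 rad
q = Δφ/Δψ = 0.5714
d = R·√(Δφ² + q²Δλ²) = 6359·0.14645 = 931 km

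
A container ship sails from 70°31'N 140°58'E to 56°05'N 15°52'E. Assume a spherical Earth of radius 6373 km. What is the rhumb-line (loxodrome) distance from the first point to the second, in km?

6310 km

Rhumb course C = atan2(Δλ, Δψ) with Δψ = ln[tan(π/4+φ₂/2)/tan(π/4+φ₁/2)] = -0.5745, Δλ = -2.1834 → C = 255.26°
d = R·|Δφ| / |cos C| = 6373·0.25191 / 0.25444 = 6310 km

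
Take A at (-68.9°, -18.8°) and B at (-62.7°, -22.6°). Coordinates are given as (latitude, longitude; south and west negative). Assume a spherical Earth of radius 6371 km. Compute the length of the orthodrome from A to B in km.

711 km

Haversine: a = sin²(Δφ/2)+cos φ₁ cos φ₂ sin²(Δλ/2) = 0.00311;  σ = 2·atan2(√a,√(1−a))
σ = 6.390° → d = Rσ = 6371·0.11152 = 711 km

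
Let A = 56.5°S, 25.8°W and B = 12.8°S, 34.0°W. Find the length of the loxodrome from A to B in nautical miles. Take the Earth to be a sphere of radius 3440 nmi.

Δψ = ln[tan(π/4+φ₂/2)/tan(π/4+φ₁/2)] = +0.9755;  Δφ = +0.7627 rad,  Δλ = -0.1431 rad
q = Δφ/Δψ = 0.7819
d = R·√(Δφ² + q²Δλ²) = 3440·0.77087 = 2652 nmi

2652 nmi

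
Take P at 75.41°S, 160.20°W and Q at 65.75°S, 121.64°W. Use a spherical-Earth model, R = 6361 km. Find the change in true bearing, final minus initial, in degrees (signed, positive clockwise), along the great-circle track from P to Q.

-36.6°

At departure: θ₁ = atan2(sin Δλ cos φ₂, cos φ₁ sin φ₂ − sin φ₁ cos φ₂ cos Δλ) = 72.42°
At arrival: θ₂ = atan2(sin Δλ cos φ₁, −cos φ₂ sin φ₁ + sin φ₂ cos φ₁ cos Δλ) = 35.78°
Δθ = θ₂ − θ₁ = -36.6°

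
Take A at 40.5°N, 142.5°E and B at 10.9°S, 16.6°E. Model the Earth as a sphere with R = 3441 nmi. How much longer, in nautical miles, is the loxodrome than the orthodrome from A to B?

Great circle: cos σ = sin φ₁ sin φ₂ + cos φ₁ cos φ₂ cos Δλ,  σ = 2.1660 rad → d_gc = 7453.1 nmi
Rhumb line: Δψ = -0.9657, q = Δφ/Δψ = 0.9289, d_rh = R√(Δφ²+q²Δλ²) = 7672.1 nmi
Excess = 7672.1 − 7453.1 = 219.0 ≈ 219 nmi

219 nmi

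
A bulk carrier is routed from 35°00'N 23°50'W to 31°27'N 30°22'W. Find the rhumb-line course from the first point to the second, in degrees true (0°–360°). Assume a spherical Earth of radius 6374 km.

237.0°

Δψ = ln[tan(π/4+φ₂/2)/tan(π/4+φ₁/2)] = -0.0741
Δλ = -0.1140 rad (taken the short way round)
course = atan2(Δλ, Δψ) = 236.99°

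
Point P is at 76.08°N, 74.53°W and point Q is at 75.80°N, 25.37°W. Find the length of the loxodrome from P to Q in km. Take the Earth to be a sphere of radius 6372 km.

1329 km

Δψ = ln[tan(π/4+φ₂/2)/tan(π/4+φ₁/2)] = -0.0201;  Δφ = -0.0049 rad,  Δλ = +0.8580 rad
q = Δφ/Δψ = 0.2429
d = R·√(Δφ² + q²Δλ²) = 6372·0.20849 = 1329 km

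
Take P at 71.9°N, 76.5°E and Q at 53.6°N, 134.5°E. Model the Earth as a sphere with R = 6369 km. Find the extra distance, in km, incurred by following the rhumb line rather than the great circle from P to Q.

Great circle: cos σ = sin φ₁ sin φ₂ + cos φ₁ cos φ₂ cos Δλ,  σ = 0.5301 rad → d_gc = 3376.2 km
Rhumb line: Δψ = -0.7247, q = Δφ/Δψ = 0.4407, d_rh = R√(Δφ²+q²Δλ²) = 3494.5 km
Excess = 3494.5 − 3376.2 = 118.3 ≈ 118 km

118 km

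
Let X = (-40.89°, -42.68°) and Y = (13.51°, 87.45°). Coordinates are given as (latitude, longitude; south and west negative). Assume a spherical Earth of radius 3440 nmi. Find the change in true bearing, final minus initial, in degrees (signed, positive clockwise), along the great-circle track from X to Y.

-59.6°

At departure: θ₁ = atan2(sin Δλ cos φ₂, cos φ₁ sin φ₂ − sin φ₁ cos φ₂ cos Δλ) = 107.45°
At arrival: θ₂ = atan2(sin Δλ cos φ₁, −cos φ₂ sin φ₁ + sin φ₂ cos φ₁ cos Δλ) = 47.88°
Δθ = θ₂ − θ₁ = -59.6°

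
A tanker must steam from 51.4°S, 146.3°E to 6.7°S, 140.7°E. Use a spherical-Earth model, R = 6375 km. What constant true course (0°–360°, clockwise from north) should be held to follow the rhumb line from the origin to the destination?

Meridional parts: M(φ₁)=-1.0493, M(φ₂)=-0.1172 → ΔM = +0.9321;  Δλ = -0.0977 rad
tan C = Δλ / ΔM = -0.1049 → C = 354.01°

354.0°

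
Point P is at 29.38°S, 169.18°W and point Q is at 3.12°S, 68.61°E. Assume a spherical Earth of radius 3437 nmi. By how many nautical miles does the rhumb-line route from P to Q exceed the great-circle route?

188 nmi

Great circle: cos σ = sin φ₁ sin φ₂ + cos φ₁ cos φ₂ cos Δλ,  σ = 2.0231 rad → d_gc = 6953.5 nmi
Rhumb line: Δψ = +0.4824, q = Δφ/Δψ = 0.9502, d_rh = R√(Δφ²+q²Δλ²) = 7141.5 nmi
Excess = 7141.5 − 6953.5 = 188.0 ≈ 188 nmi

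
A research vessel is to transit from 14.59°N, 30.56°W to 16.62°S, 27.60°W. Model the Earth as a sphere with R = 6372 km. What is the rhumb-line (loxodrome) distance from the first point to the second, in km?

3486 km

Rhumb course C = atan2(Δλ, Δψ) with Δψ = ln[tan(π/4+φ₂/2)/tan(π/4+φ₁/2)] = -0.5517, Δλ = +0.0517 → C = 174.65°
d = R·|Δφ| / |cos C| = 6372·0.54472 / 0.99564 = 3486 km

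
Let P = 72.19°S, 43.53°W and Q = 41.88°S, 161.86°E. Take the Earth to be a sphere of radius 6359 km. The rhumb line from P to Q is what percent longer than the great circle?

29.8%

Great circle: σ = 1.1265 rad → d_gc = Rσ = 7163.2 km
Rhumb: Δφ = +0.5290, Δλ = -2.6985, Δψ = +1.0472, q = Δφ/Δψ = 0.5052 → d_rh = R√(Δφ²+q²Δλ²) = 9298.5 km
Excess = (9298.5 − 7163.2) / 7163.2 = 2135.3 / 7163.2 = 29.81% ≈ 29.8%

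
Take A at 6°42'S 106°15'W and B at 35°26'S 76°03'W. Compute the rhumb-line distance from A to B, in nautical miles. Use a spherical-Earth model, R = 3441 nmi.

2401 nmi

Δψ = ln[tan(π/4+φ₂/2)/tan(π/4+φ₁/2)] = -0.5449;  Δφ = -0.5015 rad,  Δλ = +0.5271 rad
q = Δφ/Δψ = 0.9204
d = R·√(Δφ² + q²Δλ²) = 3441·0.69773 = 2401 nmi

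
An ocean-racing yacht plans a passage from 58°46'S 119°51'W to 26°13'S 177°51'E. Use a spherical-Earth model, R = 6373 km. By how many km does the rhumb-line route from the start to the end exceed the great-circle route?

Great circle: cos σ = sin φ₁ sin φ₂ + cos φ₁ cos φ₂ cos Δλ,  σ = 0.9348 rad → d_gc = 5957.51 km
Rhumb line: Δψ = +0.8003, q = Δφ/Δψ = 0.7099, d_rh = R√(Δφ²+q²Δλ²) = 6108.03 km
Excess = 6108.03 − 5957.51 = 150.52 ≈ 151 km

151 km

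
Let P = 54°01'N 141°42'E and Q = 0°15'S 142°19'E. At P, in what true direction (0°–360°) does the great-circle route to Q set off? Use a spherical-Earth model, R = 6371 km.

179.2°

N = sin Δλ·cos φ₂ = +0.0108;  D = cos φ₁ sin φ₂ − sin φ₁ cos φ₂ cos Δλ = -0.8117
initial course = atan2(N, D) = 179.24°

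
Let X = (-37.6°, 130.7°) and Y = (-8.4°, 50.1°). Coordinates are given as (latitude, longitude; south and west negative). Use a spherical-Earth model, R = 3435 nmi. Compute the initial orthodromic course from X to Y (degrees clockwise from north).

269.0°

N = sin Δλ·cos φ₂ = -0.9760;  D = cos φ₁ sin φ₂ − sin φ₁ cos φ₂ cos Δλ = -0.0172
initial course = atan2(N, D) = 268.99°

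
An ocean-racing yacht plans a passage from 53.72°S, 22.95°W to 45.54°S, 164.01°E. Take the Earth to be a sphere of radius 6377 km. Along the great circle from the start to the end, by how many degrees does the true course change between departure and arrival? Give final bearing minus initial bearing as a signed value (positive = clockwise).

+170.9°

Initial bearing θ₁ = atan2(sin Δλ cos φ₂, cos φ₁ sin φ₂ − sin φ₁ cos φ₂ cos Δλ) = 184.94°
Final bearing θ₂ = (initial bearing from the destination back to the start) + 180° = 355.83°
Δθ = θ₂ − θ₁ = +170.9°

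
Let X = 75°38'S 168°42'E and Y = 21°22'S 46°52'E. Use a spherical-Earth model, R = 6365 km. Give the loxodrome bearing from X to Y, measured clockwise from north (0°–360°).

308.5°

Meridional parts: M(φ₁)=-2.0712, M(φ₂)=-0.3819 → ΔM = +1.6893;  Δλ = -2.1264 rad
tan C = Δλ / ΔM = -1.2587 → C = 308.47°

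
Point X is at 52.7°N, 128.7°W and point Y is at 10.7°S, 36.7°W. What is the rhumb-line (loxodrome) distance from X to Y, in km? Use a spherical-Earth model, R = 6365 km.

Δψ = ln[tan(π/4+φ₂/2)/tan(π/4+φ₁/2)] = -1.2740;  Δφ = -1.1065 rad,  Δλ = +1.6057 rad
q = Δφ/Δψ = 0.8685
d = R·√(Δφ² + q²Δλ²) = 6365·1.78029 = 11332 km

11332 km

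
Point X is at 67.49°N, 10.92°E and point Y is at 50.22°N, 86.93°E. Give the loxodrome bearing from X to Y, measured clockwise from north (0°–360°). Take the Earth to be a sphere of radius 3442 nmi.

114.3°

Meridional parts: M(φ₁)=+1.6144, M(φ₂)=+1.0167 → ΔM = -0.5978;  Δλ = +1.3266 rad
tan C = Δλ / ΔM = -2.2193 → C = 114.26°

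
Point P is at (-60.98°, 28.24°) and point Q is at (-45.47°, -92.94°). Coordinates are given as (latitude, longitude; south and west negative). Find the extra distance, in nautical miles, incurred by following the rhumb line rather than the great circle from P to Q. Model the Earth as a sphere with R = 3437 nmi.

585 nmi

Great circle: cos σ = sin φ₁ sin φ₂ + cos φ₁ cos φ₂ cos Δλ,  σ = 1.1071 rad → d_gc = 3805.1 nmi
Rhumb line: Δψ = +0.4587, q = Δφ/Δψ = 0.5902, d_rh = R√(Δφ²+q²Δλ²) = 4390.0 nmi
Excess = 4390.0 − 3805.1 = 584.9 ≈ 585 nmi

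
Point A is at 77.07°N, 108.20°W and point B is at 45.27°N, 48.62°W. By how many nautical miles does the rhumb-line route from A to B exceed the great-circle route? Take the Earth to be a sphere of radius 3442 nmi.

Great circle: cos σ = sin φ₁ sin φ₂ + cos φ₁ cos φ₂ cos Δλ,  σ = 0.6886 rad → d_gc = 2370.1 nmi
Rhumb line: Δψ = -1.2895, q = Δφ/Δψ = 0.4304, d_rh = R√(Δφ²+q²Δλ²) = 2454.1 nmi
Excess = 2454.1 − 2370.1 = 84.0 ≈ 84 nmi

84 nmi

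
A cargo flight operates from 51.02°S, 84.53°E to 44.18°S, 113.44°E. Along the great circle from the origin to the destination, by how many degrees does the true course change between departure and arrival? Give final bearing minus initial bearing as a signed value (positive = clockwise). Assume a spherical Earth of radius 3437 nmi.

-21.6°

At departure: θ₁ = atan2(sin Δλ cos φ₂, cos φ₁ sin φ₂ − sin φ₁ cos φ₂ cos Δλ) = 81.85°
At arrival: θ₂ = atan2(sin Δλ cos φ₁, −cos φ₂ sin φ₁ + sin φ₂ cos φ₁ cos Δλ) = 60.26°
Δθ = θ₂ − θ₁ = -21.6°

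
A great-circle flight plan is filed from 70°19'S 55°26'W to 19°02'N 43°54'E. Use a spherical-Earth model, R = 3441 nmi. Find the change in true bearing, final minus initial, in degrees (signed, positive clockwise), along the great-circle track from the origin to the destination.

Initial bearing θ₁ = atan2(sin Δλ cos φ₂, cos φ₁ sin φ₂ − sin φ₁ cos φ₂ cos Δλ) = 92.12°
Final bearing θ₂ = (initial bearing from the destination back to the start) + 180° = 20.86°
Δθ = θ₂ − θ₁ = -71.3°

-71.3°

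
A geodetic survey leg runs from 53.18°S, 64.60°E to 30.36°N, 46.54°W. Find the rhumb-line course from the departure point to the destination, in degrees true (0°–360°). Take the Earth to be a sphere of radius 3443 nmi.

310.5°

Δψ = ln[tan(π/4+φ₂/2)/tan(π/4+φ₁/2)] = +1.6566
Δλ = -1.9398 rad (taken the short way round)
course = atan2(Δλ, Δψ) = 310.50°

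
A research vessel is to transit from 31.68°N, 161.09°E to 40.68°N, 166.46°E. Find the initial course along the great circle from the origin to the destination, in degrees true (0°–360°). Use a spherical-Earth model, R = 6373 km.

24.2°

θ = atan2( sin Δλ·cos φ₂ ,  cos φ₁ sin φ₂ − sin φ₁ cos φ₂ cos Δλ )
  = atan2(+0.0710, +0.1582) = 24.16°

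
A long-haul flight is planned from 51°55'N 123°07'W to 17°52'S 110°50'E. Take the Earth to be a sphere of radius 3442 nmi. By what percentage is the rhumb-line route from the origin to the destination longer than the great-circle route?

Great circle: σ = 2.1981 rad → d_gc = Rσ = 7565.9 nmi
Rhumb: Δφ = -1.2179, Δλ = -2.2000, Δψ = -1.3808, q = Δφ/Δψ = 0.8821 → d_rh = R√(Δφ²+q²Δλ²) = 7885.8 nmi
Excess = (7885.8 − 7565.9) / 7565.9 = 319.9 / 7565.9 = 4.23% ≈ 4.2%

4.2%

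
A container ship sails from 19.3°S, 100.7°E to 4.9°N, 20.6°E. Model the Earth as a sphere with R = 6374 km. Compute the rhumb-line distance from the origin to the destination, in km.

9176 km

Rhumb course C = atan2(Δλ, Δψ) with Δψ = ln[tan(π/4+φ₂/2)/tan(π/4+φ₁/2)] = +0.4290, Δλ = -1.3980 → C = 287.06°
d = R·|Δφ| / |cos C| = 6374·0.42237 / 0.29338 = 9176 km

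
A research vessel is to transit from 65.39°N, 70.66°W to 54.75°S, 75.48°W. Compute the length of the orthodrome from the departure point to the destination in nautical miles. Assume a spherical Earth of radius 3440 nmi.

Haversine: a = sin²(Δφ/2)+cos φ₁ cos φ₂ sin²(Δλ/2) = 0.75148;  σ = 2·atan2(√a,√(1−a))
σ = 120.196° → d = Rσ = 3440·2.09782 = 7217 nmi

7217 nmi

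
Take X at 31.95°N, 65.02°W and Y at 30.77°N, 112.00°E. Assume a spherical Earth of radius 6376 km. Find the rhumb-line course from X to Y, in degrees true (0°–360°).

Meridional parts: M(φ₁)=+0.5890, M(φ₂)=+0.5649 → ΔM = -0.0241;  Δλ = +3.0896 rad
tan C = Δλ / ΔM = -128.0977 → C = 90.45°

90.4°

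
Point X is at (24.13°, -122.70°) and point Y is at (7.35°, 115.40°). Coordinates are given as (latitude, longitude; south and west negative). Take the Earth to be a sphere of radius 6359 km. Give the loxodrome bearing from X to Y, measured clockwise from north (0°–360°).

261.8°

Δψ = ln[tan(π/4+φ₂/2)/tan(π/4+φ₁/2)] = -0.3055
Δλ = -2.1276 rad (taken the short way round)
course = atan2(Δλ, Δψ) = 261.83°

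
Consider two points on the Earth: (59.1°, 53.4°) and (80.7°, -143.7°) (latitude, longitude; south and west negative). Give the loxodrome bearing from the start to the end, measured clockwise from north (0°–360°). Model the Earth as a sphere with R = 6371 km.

66.7°

Meridional parts: M(φ₁)=+1.2860, M(φ₂)=+2.5092 → ΔM = +1.2232;  Δλ = +2.8431 rad
tan C = Δλ / ΔM = +2.3243 → C = 66.72°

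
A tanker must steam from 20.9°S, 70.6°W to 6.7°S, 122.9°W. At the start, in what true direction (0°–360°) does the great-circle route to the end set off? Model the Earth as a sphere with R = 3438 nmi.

N = sin Δλ·cos φ₂ = -0.7858;  D = cos φ₁ sin φ₂ − sin φ₁ cos φ₂ cos Δλ = +0.1077
initial course = atan2(N, D) = 277.80°

277.8°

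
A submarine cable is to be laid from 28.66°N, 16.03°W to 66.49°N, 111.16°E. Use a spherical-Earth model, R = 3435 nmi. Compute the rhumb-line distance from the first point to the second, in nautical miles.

5315 nmi

Δψ = ln[tan(π/4+φ₂/2)/tan(π/4+φ₁/2)] = +1.0473;  Δφ = +0.6603 rad,  Δλ = +2.2199 rad
q = Δφ/Δψ = 0.6304
d = R·√(Δφ² + q²Δλ²) = 3435·1.54743 = 5315 nmi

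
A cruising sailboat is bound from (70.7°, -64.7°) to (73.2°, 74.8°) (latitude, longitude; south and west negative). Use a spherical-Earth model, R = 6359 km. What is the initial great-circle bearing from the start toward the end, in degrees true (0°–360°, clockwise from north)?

N = sin Δλ·cos φ₂ = +0.1877;  D = cos φ₁ sin φ₂ − sin φ₁ cos φ₂ cos Δλ = +0.5238
initial course = atan2(N, D) = 19.71°

19.7°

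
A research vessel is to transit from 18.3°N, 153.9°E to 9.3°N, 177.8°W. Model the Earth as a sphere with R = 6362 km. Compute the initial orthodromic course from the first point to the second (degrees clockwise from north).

N = sin Δλ·cos φ₂ = +0.4679;  D = cos φ₁ sin φ₂ − sin φ₁ cos φ₂ cos Δλ = -0.1194
initial course = atan2(N, D) = 104.32°

104.3°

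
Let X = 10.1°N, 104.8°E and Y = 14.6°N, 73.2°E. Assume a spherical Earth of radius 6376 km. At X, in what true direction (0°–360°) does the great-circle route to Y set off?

281.5°

N = sin Δλ·cos φ₂ = -0.5071;  D = cos φ₁ sin φ₂ − sin φ₁ cos φ₂ cos Δλ = +0.1036
initial course = atan2(N, D) = 281.55°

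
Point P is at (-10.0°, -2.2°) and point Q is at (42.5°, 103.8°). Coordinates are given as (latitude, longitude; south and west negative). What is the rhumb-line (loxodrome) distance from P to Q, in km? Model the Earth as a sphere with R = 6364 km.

12298 km

Δψ = ln[tan(π/4+φ₂/2)/tan(π/4+φ₁/2)] = +0.9964;  Δφ = +0.9163 rad,  Δλ = +1.8500 rad
q = Δφ/Δψ = 0.9196
d = R·√(Δφ² + q²Δλ²) = 6364·1.93241 = 12298 km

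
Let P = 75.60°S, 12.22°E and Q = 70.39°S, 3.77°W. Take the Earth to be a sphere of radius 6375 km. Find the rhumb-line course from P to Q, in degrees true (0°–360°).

Meridional parts: M(φ₁)=-2.0689, M(φ₂)=-1.7555 → ΔM = +0.3134;  Δλ = -0.2791 rad
tan C = Δλ / ΔM = -0.8906 → C = 318.31°

318.3°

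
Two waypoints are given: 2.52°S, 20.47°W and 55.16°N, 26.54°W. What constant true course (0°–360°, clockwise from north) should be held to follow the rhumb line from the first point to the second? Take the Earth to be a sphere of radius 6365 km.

355.0°

Δψ = ln[tan(π/4+φ₂/2)/tan(π/4+φ₁/2)] = +1.2031
Δλ = -0.1059 rad (taken the short way round)
course = atan2(Δλ, Δψ) = 354.97°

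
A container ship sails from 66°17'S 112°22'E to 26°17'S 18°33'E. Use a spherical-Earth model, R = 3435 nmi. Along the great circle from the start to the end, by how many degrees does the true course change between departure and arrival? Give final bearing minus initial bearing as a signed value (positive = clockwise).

Initial bearing θ₁ = atan2(sin Δλ cos φ₂, cos φ₁ sin φ₂ − sin φ₁ cos φ₂ cos Δλ) = 255.42°
Final bearing θ₂ = (initial bearing from the destination back to the start) + 180° = 334.27°
Δθ = θ₂ − θ₁ = +78.9°

+78.9°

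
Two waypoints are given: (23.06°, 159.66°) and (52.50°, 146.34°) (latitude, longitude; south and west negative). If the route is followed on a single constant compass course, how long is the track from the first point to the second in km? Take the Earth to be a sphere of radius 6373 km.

Δψ = ln[tan(π/4+φ₂/2)/tan(π/4+φ₁/2)] = +0.6666;  Δφ = +0.5138 rad,  Δλ = -0.2325 rad
q = Δφ/Δψ = 0.7708
d = R·√(Δφ² + q²Δλ²) = 6373·0.54417 = 3468 km

3468 km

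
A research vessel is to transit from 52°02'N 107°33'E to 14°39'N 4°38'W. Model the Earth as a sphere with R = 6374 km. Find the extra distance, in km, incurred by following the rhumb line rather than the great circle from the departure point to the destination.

722 km

Great circle: cos σ = sin φ₁ sin φ₂ + cos φ₁ cos φ₂ cos Δλ,  σ = 1.5961 rad → d_gc = 10173.8 km
Rhumb line: Δψ = -0.8086, q = Δφ/Δψ = 0.8069, d_rh = R√(Δφ²+q²Δλ²) = 10895.4 km
Excess = 10895.4 − 10173.8 = 721.6 ≈ 722 km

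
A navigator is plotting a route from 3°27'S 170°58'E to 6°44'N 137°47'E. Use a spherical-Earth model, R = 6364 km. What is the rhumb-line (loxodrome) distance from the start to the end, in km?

Rhumb course C = atan2(Δλ, Δψ) with Δψ = ln[tan(π/4+φ₂/2)/tan(π/4+φ₁/2)] = +0.1780, Δλ = -0.5792 → C = 287.09°
d = R·|Δφ| / |cos C| = 6364·0.17773 / 0.29384 = 3849 km

3849 km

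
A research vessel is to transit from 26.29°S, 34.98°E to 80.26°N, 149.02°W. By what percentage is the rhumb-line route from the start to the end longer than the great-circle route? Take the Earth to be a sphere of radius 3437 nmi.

Great circle: σ = 2.1992 rad → d_gc = Rσ = 7558.6 nmi
Rhumb: Δφ = +1.8596, Δλ = +3.0718, Δψ = +2.9386, q = Δφ/Δψ = 0.6328 → d_rh = R√(Δφ²+q²Δλ²) = 9246.2 nmi
Excess = (9246.2 − 7558.6) / 7558.6 = 1687.6 / 7558.6 = 22.33% ≈ 22.3%

22.3%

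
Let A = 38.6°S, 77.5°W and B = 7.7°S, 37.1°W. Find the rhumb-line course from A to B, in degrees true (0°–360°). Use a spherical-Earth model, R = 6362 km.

49.8°

Δψ = ln[tan(π/4+φ₂/2)/tan(π/4+φ₁/2)] = +0.5965
Δλ = +0.7051 rad (taken the short way round)
course = atan2(Δλ, Δψ) = 49.77°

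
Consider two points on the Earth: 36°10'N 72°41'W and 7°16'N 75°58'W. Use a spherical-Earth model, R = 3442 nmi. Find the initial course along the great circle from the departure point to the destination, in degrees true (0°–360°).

186.7°

θ = atan2( sin Δλ·cos φ₂ ,  cos φ₁ sin φ₂ − sin φ₁ cos φ₂ cos Δλ )
  = atan2(-0.0568, -0.4823) = 186.72°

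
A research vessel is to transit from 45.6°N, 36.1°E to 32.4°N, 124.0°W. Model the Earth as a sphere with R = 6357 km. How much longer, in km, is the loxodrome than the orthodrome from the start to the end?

Great circle: cos σ = sin φ₁ sin φ₂ + cos φ₁ cos φ₂ cos Δλ,  σ = 1.7443 rad → d_gc = 11088.5 km
Rhumb line: Δψ = -0.2980, q = Δφ/Δψ = 0.7732, d_rh = R√(Δφ²+q²Δλ²) = 13811.6 km
Excess = 13811.6 − 11088.5 = 2723.1 ≈ 2723 km

2723 km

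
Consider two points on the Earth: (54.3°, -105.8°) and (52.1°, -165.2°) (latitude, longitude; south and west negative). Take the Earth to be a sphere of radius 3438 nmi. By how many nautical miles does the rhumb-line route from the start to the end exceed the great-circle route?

63 nmi

Great circle: cos σ = sin φ₁ sin φ₂ + cos φ₁ cos φ₂ cos Δλ,  σ = 0.6036 rad → d_gc = 2075.3 nmi
Rhumb line: Δψ = -0.0641, q = Δφ/Δψ = 0.5989, d_rh = R√(Δφ²+q²Δλ²) = 2138.6 nmi
Excess = 2138.6 − 2075.3 = 63.3 ≈ 63 nmi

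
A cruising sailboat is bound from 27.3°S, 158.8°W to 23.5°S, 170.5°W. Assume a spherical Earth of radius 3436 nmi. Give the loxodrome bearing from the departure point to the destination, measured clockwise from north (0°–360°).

289.8°

Meridional parts: M(φ₁)=-0.4956, M(φ₂)=-0.4222 → ΔM = +0.0734;  Δλ = -0.2042 rad
tan C = Δλ / ΔM = -2.7806 → C = 289.78°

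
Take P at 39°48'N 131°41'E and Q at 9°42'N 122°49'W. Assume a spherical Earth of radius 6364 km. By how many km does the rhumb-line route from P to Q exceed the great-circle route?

Great circle: cos σ = sin φ₁ sin φ₂ + cos φ₁ cos φ₂ cos Δλ,  σ = 1.6655 rad → d_gc = 10599.0 km
Rhumb line: Δψ = -0.5882, q = Δφ/Δψ = 0.8931, d_rh = R√(Δφ²+q²Δλ²) = 10986.2 km
Excess = 10986.2 − 10599.0 = 387.2 ≈ 387 km

387 km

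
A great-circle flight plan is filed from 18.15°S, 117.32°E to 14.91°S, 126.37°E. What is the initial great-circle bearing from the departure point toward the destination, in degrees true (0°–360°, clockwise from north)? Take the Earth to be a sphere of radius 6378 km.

70.9°

N = sin Δλ·cos φ₂ = +0.1520;  D = cos φ₁ sin φ₂ − sin φ₁ cos φ₂ cos Δλ = +0.0528
initial course = atan2(N, D) = 70.85°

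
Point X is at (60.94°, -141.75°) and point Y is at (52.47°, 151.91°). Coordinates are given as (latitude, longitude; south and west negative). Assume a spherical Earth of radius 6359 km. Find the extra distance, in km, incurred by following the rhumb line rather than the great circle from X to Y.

166 km

Great circle: cos σ = sin φ₁ sin φ₂ + cos φ₁ cos φ₂ cos Δλ,  σ = 0.6233 rad → d_gc = 3963.7 km
Rhumb line: Δψ = -0.2707, q = Δφ/Δψ = 0.5461, d_rh = R√(Δφ²+q²Δλ²) = 4129.4 km
Excess = 4129.4 − 3963.7 = 165.7 ≈ 166 km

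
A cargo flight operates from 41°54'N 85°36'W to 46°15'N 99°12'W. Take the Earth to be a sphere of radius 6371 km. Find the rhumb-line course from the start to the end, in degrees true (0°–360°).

Δψ = ln[tan(π/4+φ₂/2)/tan(π/4+φ₁/2)] = +0.1058
Δλ = -0.2374 rad (taken the short way round)
course = atan2(Δλ, Δψ) = 294.01°

294.0°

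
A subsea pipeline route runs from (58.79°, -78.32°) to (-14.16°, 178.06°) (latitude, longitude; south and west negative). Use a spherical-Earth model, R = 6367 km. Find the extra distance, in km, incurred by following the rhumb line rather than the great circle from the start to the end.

449 km

Great circle: cos σ = sin φ₁ sin φ₂ + cos φ₁ cos φ₂ cos Δλ,  σ = 1.9045 rad → d_gc = 12125.9 km
Rhumb line: Δψ = -1.5252, q = Δφ/Δψ = 0.8348, d_rh = R√(Δφ²+q²Δλ²) = 12574.5 km
Excess = 12574.5 − 12125.9 = 448.6 ≈ 449 km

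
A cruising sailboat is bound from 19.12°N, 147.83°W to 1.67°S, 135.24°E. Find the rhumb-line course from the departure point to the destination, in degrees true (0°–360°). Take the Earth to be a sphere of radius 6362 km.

254.6°

Meridional parts: M(φ₁)=+0.3401, M(φ₂)=-0.0292 → ΔM = -0.3692;  Δλ = -1.3427 rad
tan C = Δλ / ΔM = +3.6364 → C = 254.62°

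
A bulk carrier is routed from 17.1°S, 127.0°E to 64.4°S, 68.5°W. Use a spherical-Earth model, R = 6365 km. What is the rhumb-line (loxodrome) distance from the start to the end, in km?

Rhumb course C = atan2(Δλ, Δψ) with Δψ = ln[tan(π/4+φ₂/2)/tan(π/4+φ₁/2)] = -1.1790, Δλ = +2.8711 → C = 112.32°
d = R·|Δφ| / |cos C| = 6365·0.82554 / 0.37986 = 13833 km

13833 km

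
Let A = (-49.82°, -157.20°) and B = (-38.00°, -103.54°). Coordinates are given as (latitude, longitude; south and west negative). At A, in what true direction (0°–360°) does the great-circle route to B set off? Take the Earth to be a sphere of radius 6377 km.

93.6°

N = sin Δλ·cos φ₂ = +0.6348;  D = cos φ₁ sin φ₂ − sin φ₁ cos φ₂ cos Δλ = -0.0405
initial course = atan2(N, D) = 93.65°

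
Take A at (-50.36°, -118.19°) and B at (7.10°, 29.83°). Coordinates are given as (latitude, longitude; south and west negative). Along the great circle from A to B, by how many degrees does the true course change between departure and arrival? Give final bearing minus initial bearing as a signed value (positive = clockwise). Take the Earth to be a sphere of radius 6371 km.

-111.4°

At departure: θ₁ = atan2(sin Δλ cos φ₂, cos φ₁ sin φ₂ − sin φ₁ cos φ₂ cos Δλ) = 137.29°
At arrival: θ₂ = atan2(sin Δλ cos φ₁, −cos φ₂ sin φ₁ + sin φ₂ cos φ₁ cos Δλ) = 25.85°
Δθ = θ₂ − θ₁ = -111.4°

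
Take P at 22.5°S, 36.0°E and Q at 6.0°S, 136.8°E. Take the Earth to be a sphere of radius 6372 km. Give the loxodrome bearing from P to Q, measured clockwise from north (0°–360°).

Δψ = ln[tan(π/4+φ₂/2)/tan(π/4+φ₁/2)] = +0.2983
Δλ = +1.7593 rad (taken the short way round)
course = atan2(Δλ, Δψ) = 80.38°

80.4°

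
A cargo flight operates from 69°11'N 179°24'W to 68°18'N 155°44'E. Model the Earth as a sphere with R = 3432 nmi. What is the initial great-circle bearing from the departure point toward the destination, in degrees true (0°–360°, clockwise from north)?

N = sin Δλ·cos φ₂ = -0.1555;  D = cos φ₁ sin φ₂ − sin φ₁ cos φ₂ cos Δλ = +0.0166
initial course = atan2(N, D) = 276.10°

276.1°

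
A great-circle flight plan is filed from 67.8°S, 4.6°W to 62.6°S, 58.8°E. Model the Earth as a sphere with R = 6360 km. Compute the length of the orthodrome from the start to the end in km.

cos σ = sin φ₁ sin φ₂ + cos φ₁ cos φ₂ cos Δλ
      = sin(-67.80°)sin(-62.60°) + cos(-67.80°)cos(-62.60°)cos(63.40°) = 0.8999
σ = 25.860° → d = Rσ = 6360·0.45135 = 2871 km

2871 km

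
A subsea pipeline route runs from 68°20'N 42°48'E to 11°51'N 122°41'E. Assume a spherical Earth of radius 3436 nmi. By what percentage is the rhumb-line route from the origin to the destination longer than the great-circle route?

Great circle: σ = 1.3137 rad → d_gc = Rσ = 4513.7 nmi
Rhumb: Δφ = -0.9858, Δλ = +1.3942, Δψ = -1.4453, q = Δφ/Δψ = 0.6821 → d_rh = R√(Δφ²+q²Δλ²) = 4706.5 nmi
Excess = (4706.5 − 4513.7) / 4513.7 = 192.8 / 4513.7 = 4.27% ≈ 4.3%

4.3%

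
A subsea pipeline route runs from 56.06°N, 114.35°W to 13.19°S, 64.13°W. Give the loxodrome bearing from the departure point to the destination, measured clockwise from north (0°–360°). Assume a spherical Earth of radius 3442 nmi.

Meridional parts: M(φ₁)=+1.1869, M(φ₂)=-0.2323 → ΔM = -1.4192;  Δλ = +0.8765 rad
tan C = Δλ / ΔM = -0.6176 → C = 148.30°

148.3°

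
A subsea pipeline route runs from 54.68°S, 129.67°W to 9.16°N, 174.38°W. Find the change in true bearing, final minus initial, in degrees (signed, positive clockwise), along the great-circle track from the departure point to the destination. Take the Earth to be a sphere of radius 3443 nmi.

+21.2°

Initial bearing θ₁ = atan2(sin Δλ cos φ₂, cos φ₁ sin φ₂ − sin φ₁ cos φ₂ cos Δλ) = 313.73°
Final bearing θ₂ = (initial bearing from the destination back to the start) + 180° = 334.97°
Δθ = θ₂ − θ₁ = +21.2°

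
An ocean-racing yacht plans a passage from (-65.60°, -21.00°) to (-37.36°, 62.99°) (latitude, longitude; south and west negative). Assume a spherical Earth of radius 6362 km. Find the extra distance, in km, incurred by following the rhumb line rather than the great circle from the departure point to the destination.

376 km

Great circle: cos σ = sin φ₁ sin φ₂ + cos φ₁ cos φ₂ cos Δλ,  σ = 0.9434 rad → d_gc = 6002.2 km
Rhumb line: Δψ = +0.8276, q = Δφ/Δψ = 0.5955, d_rh = R√(Δφ²+q²Δλ²) = 6378.0 km
Excess = 6378.0 − 6002.2 = 375.8 ≈ 376 km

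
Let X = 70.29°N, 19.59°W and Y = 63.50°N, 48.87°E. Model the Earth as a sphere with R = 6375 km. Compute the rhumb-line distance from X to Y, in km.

Δψ = ln[tan(π/4+φ₂/2)/tan(π/4+φ₁/2)] = -0.3041;  Δφ = -0.1185 rad,  Δλ = +1.1949 rad
q = Δφ/Δψ = 0.3896
d = R·√(Δφ² + q²Δλ²) = 6375·0.48042 = 3063 km

3063 km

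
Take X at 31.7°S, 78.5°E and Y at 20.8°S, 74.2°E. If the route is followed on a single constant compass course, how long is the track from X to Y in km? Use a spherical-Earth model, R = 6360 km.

1283 km

Rhumb course C = atan2(Δλ, Δψ) with Δψ = ln[tan(π/4+φ₂/2)/tan(π/4+φ₁/2)] = +0.2126, Δλ = -0.0750 → C = 340.56°
d = R·|Δφ| / |cos C| = 6360·0.19024 / 0.94297 = 1283 km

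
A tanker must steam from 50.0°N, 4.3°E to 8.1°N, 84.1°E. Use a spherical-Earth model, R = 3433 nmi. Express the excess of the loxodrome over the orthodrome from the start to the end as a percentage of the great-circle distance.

Great circle: σ = 1.3483 rad → d_gc = Rσ = 4628.8 nmi
Rhumb: Δφ = -0.7313, Δλ = +1.3928, Δψ = -0.8688, q = Δφ/Δψ = 0.8417 → d_rh = R√(Δφ²+q²Δλ²) = 4743.3 nmi
Excess = (4743.3 − 4628.8) / 4628.8 = 114.5 / 4628.8 = 2.47% ≈ 2.5%

2.5%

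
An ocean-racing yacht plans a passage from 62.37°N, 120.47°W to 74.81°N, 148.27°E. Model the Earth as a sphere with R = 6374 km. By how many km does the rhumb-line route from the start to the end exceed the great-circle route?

350 km

Great circle: cos σ = sin φ₁ sin φ₂ + cos φ₁ cos φ₂ cos Δλ,  σ = 0.5504 rad → d_gc = 3508.0 km
Rhumb line: Δψ = +0.6120, q = Δφ/Δψ = 0.3548, d_rh = R√(Δφ²+q²Δλ²) = 3858.3 km
Excess = 3858.3 − 3508.0 = 350.3 ≈ 350 km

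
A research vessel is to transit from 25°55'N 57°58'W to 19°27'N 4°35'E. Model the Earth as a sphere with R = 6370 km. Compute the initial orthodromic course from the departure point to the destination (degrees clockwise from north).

N = sin Δλ·cos φ₂ = +0.8368;  D = cos φ₁ sin φ₂ − sin φ₁ cos φ₂ cos Δλ = +0.1095
initial course = atan2(N, D) = 82.54°

82.5°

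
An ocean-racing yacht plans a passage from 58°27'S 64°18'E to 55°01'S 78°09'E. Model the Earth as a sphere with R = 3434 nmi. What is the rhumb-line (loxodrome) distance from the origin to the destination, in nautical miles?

Rhumb course C = atan2(Δλ, Δψ) with Δψ = ln[tan(π/4+φ₂/2)/tan(π/4+φ₁/2)] = +0.1093, Δλ = +0.2417 → C = 65.66°
d = R·|Δφ| / |cos C| = 3434·0.05992 / 0.41211 = 499 nmi

499 nmi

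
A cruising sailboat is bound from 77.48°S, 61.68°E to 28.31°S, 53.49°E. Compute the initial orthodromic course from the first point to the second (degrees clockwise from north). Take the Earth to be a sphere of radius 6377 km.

N = sin Δλ·cos φ₂ = -0.1254;  D = cos φ₁ sin φ₂ − sin φ₁ cos φ₂ cos Δλ = +0.7479
initial course = atan2(N, D) = 350.48°

350.5°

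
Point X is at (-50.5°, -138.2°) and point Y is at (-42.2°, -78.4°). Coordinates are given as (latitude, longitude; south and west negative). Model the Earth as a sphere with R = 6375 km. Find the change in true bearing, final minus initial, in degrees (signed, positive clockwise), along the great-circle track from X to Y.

-45.3°

At departure: θ₁ = atan2(sin Δλ cos φ₂, cos φ₁ sin φ₂ − sin φ₁ cos φ₂ cos Δλ) = 102.31°
At arrival: θ₂ = atan2(sin Δλ cos φ₁, −cos φ₂ sin φ₁ + sin φ₂ cos φ₁ cos Δλ) = 57.02°
Δθ = θ₂ − θ₁ = -45.3°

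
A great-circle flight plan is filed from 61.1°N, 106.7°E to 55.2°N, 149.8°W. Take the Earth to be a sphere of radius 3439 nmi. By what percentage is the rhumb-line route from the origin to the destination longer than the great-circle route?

Great circle: σ = 0.8573 rad → d_gc = Rσ = 2948.2 nmi
Rhumb: Δφ = -0.1030, Δλ = +1.8064, Δψ = -0.1957, q = Δφ/Δψ = 0.5263 → d_rh = R√(Δφ²+q²Δλ²) = 3288.3 nmi
Excess = (3288.3 − 2948.2) / 2948.2 = 340.1 / 2948.2 = 11.54% ≈ 11.5%

11.5%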